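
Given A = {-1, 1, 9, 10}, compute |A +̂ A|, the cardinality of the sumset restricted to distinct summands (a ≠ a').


Restricted sumset: A +̂ A = {a + a' : a ∈ A, a' ∈ A, a ≠ a'}.
Equivalently, take A + A and drop any sum 2a that is achievable ONLY as a + a for a ∈ A (i.e. sums representable only with equal summands).
Enumerate pairs (a, a') with a < a' (symmetric, so each unordered pair gives one sum; this covers all a ≠ a'):
  -1 + 1 = 0
  -1 + 9 = 8
  -1 + 10 = 9
  1 + 9 = 10
  1 + 10 = 11
  9 + 10 = 19
Collected distinct sums: {0, 8, 9, 10, 11, 19}
|A +̂ A| = 6
(Reference bound: |A +̂ A| ≥ 2|A| - 3 for |A| ≥ 2, with |A| = 4 giving ≥ 5.)

|A +̂ A| = 6


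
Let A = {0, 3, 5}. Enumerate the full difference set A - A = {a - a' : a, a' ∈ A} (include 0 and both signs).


A - A = {a - a' : a, a' ∈ A}.
Compute a - a' for each ordered pair (a, a'):
a = 0: 0-0=0, 0-3=-3, 0-5=-5
a = 3: 3-0=3, 3-3=0, 3-5=-2
a = 5: 5-0=5, 5-3=2, 5-5=0
Collecting distinct values (and noting 0 appears from a-a):
A - A = {-5, -3, -2, 0, 2, 3, 5}
|A - A| = 7

A - A = {-5, -3, -2, 0, 2, 3, 5}


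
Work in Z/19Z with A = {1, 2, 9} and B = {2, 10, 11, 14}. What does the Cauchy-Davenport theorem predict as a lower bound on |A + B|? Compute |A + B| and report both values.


Cauchy-Davenport: |A + B| ≥ min(p, |A| + |B| - 1) for A, B nonempty in Z/pZ.
|A| = 3, |B| = 4, p = 19.
CD lower bound = min(19, 3 + 4 - 1) = min(19, 6) = 6.
Compute A + B mod 19 directly:
a = 1: 1+2=3, 1+10=11, 1+11=12, 1+14=15
a = 2: 2+2=4, 2+10=12, 2+11=13, 2+14=16
a = 9: 9+2=11, 9+10=0, 9+11=1, 9+14=4
A + B = {0, 1, 3, 4, 11, 12, 13, 15, 16}, so |A + B| = 9.
Verify: 9 ≥ 6? Yes ✓.

CD lower bound = 6, actual |A + B| = 9.


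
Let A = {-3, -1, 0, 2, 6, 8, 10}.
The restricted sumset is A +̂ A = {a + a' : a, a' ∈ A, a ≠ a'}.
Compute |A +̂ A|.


Restricted sumset: A +̂ A = {a + a' : a ∈ A, a' ∈ A, a ≠ a'}.
Equivalently, take A + A and drop any sum 2a that is achievable ONLY as a + a for a ∈ A (i.e. sums representable only with equal summands).
Enumerate pairs (a, a') with a < a' (symmetric, so each unordered pair gives one sum; this covers all a ≠ a'):
  -3 + -1 = -4
  -3 + 0 = -3
  -3 + 2 = -1
  -3 + 6 = 3
  -3 + 8 = 5
  -3 + 10 = 7
  -1 + 0 = -1
  -1 + 2 = 1
  -1 + 6 = 5
  -1 + 8 = 7
  -1 + 10 = 9
  0 + 2 = 2
  0 + 6 = 6
  0 + 8 = 8
  0 + 10 = 10
  2 + 6 = 8
  2 + 8 = 10
  2 + 10 = 12
  6 + 8 = 14
  6 + 10 = 16
  8 + 10 = 18
Collected distinct sums: {-4, -3, -1, 1, 2, 3, 5, 6, 7, 8, 9, 10, 12, 14, 16, 18}
|A +̂ A| = 16
(Reference bound: |A +̂ A| ≥ 2|A| - 3 for |A| ≥ 2, with |A| = 7 giving ≥ 11.)

|A +̂ A| = 16


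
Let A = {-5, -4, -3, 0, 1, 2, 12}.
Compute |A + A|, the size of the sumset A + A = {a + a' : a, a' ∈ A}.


A + A = {a + a' : a, a' ∈ A}; |A| = 7.
General bounds: 2|A| - 1 ≤ |A + A| ≤ |A|(|A|+1)/2, i.e. 13 ≤ |A + A| ≤ 28.
Lower bound 2|A|-1 is attained iff A is an arithmetic progression.
Enumerate sums a + a' for a ≤ a' (symmetric, so this suffices):
a = -5: -5+-5=-10, -5+-4=-9, -5+-3=-8, -5+0=-5, -5+1=-4, -5+2=-3, -5+12=7
a = -4: -4+-4=-8, -4+-3=-7, -4+0=-4, -4+1=-3, -4+2=-2, -4+12=8
a = -3: -3+-3=-6, -3+0=-3, -3+1=-2, -3+2=-1, -3+12=9
a = 0: 0+0=0, 0+1=1, 0+2=2, 0+12=12
a = 1: 1+1=2, 1+2=3, 1+12=13
a = 2: 2+2=4, 2+12=14
a = 12: 12+12=24
Distinct sums: {-10, -9, -8, -7, -6, -5, -4, -3, -2, -1, 0, 1, 2, 3, 4, 7, 8, 9, 12, 13, 14, 24}
|A + A| = 22

|A + A| = 22


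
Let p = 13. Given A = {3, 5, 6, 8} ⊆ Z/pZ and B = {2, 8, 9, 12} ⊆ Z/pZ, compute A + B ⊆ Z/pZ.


Work in Z/13Z: reduce every sum a + b modulo 13.
Enumerate all 16 pairs:
a = 3: 3+2=5, 3+8=11, 3+9=12, 3+12=2
a = 5: 5+2=7, 5+8=0, 5+9=1, 5+12=4
a = 6: 6+2=8, 6+8=1, 6+9=2, 6+12=5
a = 8: 8+2=10, 8+8=3, 8+9=4, 8+12=7
Distinct residues collected: {0, 1, 2, 3, 4, 5, 7, 8, 10, 11, 12}
|A + B| = 11 (out of 13 total residues).

A + B = {0, 1, 2, 3, 4, 5, 7, 8, 10, 11, 12}


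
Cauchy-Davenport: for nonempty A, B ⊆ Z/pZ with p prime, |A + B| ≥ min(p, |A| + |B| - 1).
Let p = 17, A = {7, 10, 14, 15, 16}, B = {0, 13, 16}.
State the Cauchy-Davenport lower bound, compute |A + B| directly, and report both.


Cauchy-Davenport: |A + B| ≥ min(p, |A| + |B| - 1) for A, B nonempty in Z/pZ.
|A| = 5, |B| = 3, p = 17.
CD lower bound = min(17, 5 + 3 - 1) = min(17, 7) = 7.
Compute A + B mod 17 directly:
a = 7: 7+0=7, 7+13=3, 7+16=6
a = 10: 10+0=10, 10+13=6, 10+16=9
a = 14: 14+0=14, 14+13=10, 14+16=13
a = 15: 15+0=15, 15+13=11, 15+16=14
a = 16: 16+0=16, 16+13=12, 16+16=15
A + B = {3, 6, 7, 9, 10, 11, 12, 13, 14, 15, 16}, so |A + B| = 11.
Verify: 11 ≥ 7? Yes ✓.

CD lower bound = 7, actual |A + B| = 11.


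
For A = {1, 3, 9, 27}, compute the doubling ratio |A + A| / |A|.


|A| = 4.
Compute A + A by enumerating all 16 pairs.
A + A = {2, 4, 6, 10, 12, 18, 28, 30, 36, 54}, so |A + A| = 10.
K = |A + A| / |A| = 10/4 = 5/2 ≈ 2.5000.
Reference: AP of size 4 gives K = 7/4 ≈ 1.7500; a fully generic set of size 4 gives K ≈ 2.5000.

|A| = 4, |A + A| = 10, K = 10/4 = 5/2.


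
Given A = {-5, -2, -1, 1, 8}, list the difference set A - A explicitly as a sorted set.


A - A = {a - a' : a, a' ∈ A}.
Compute a - a' for each ordered pair (a, a'):
a = -5: -5--5=0, -5--2=-3, -5--1=-4, -5-1=-6, -5-8=-13
a = -2: -2--5=3, -2--2=0, -2--1=-1, -2-1=-3, -2-8=-10
a = -1: -1--5=4, -1--2=1, -1--1=0, -1-1=-2, -1-8=-9
a = 1: 1--5=6, 1--2=3, 1--1=2, 1-1=0, 1-8=-7
a = 8: 8--5=13, 8--2=10, 8--1=9, 8-1=7, 8-8=0
Collecting distinct values (and noting 0 appears from a-a):
A - A = {-13, -10, -9, -7, -6, -4, -3, -2, -1, 0, 1, 2, 3, 4, 6, 7, 9, 10, 13}
|A - A| = 19

A - A = {-13, -10, -9, -7, -6, -4, -3, -2, -1, 0, 1, 2, 3, 4, 6, 7, 9, 10, 13}


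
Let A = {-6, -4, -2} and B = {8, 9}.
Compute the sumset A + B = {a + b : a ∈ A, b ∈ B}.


A + B = {a + b : a ∈ A, b ∈ B}.
Enumerate all |A|·|B| = 3·2 = 6 pairs (a, b) and collect distinct sums.
a = -6: -6+8=2, -6+9=3
a = -4: -4+8=4, -4+9=5
a = -2: -2+8=6, -2+9=7
Collecting distinct sums: A + B = {2, 3, 4, 5, 6, 7}
|A + B| = 6

A + B = {2, 3, 4, 5, 6, 7}


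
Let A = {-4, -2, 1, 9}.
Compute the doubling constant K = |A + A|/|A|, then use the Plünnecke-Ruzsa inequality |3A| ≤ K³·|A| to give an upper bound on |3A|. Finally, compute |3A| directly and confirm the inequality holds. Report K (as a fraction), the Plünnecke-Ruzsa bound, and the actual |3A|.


|A| = 4.
Step 1: Compute A + A by enumerating all 16 pairs.
A + A = {-8, -6, -4, -3, -1, 2, 5, 7, 10, 18}, so |A + A| = 10.
Step 2: Doubling constant K = |A + A|/|A| = 10/4 = 10/4 ≈ 2.5000.
Step 3: Plünnecke-Ruzsa gives |3A| ≤ K³·|A| = (2.5000)³ · 4 ≈ 62.5000.
Step 4: Compute 3A = A + A + A directly by enumerating all triples (a,b,c) ∈ A³; |3A| = 19.
Step 5: Check 19 ≤ 62.5000? Yes ✓.

K = 10/4, Plünnecke-Ruzsa bound K³|A| ≈ 62.5000, |3A| = 19, inequality holds.


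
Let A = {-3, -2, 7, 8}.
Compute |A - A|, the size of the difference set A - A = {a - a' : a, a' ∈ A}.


A - A = {a - a' : a, a' ∈ A}; |A| = 4.
Bounds: 2|A|-1 ≤ |A - A| ≤ |A|² - |A| + 1, i.e. 7 ≤ |A - A| ≤ 13.
Note: 0 ∈ A - A always (from a - a). The set is symmetric: if d ∈ A - A then -d ∈ A - A.
Enumerate nonzero differences d = a - a' with a > a' (then include -d):
Positive differences: {1, 9, 10, 11}
Full difference set: {0} ∪ (positive diffs) ∪ (negative diffs).
|A - A| = 1 + 2·4 = 9 (matches direct enumeration: 9).

|A - A| = 9


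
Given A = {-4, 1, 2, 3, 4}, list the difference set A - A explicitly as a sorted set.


A - A = {a - a' : a, a' ∈ A}.
Compute a - a' for each ordered pair (a, a'):
a = -4: -4--4=0, -4-1=-5, -4-2=-6, -4-3=-7, -4-4=-8
a = 1: 1--4=5, 1-1=0, 1-2=-1, 1-3=-2, 1-4=-3
a = 2: 2--4=6, 2-1=1, 2-2=0, 2-3=-1, 2-4=-2
a = 3: 3--4=7, 3-1=2, 3-2=1, 3-3=0, 3-4=-1
a = 4: 4--4=8, 4-1=3, 4-2=2, 4-3=1, 4-4=0
Collecting distinct values (and noting 0 appears from a-a):
A - A = {-8, -7, -6, -5, -3, -2, -1, 0, 1, 2, 3, 5, 6, 7, 8}
|A - A| = 15

A - A = {-8, -7, -6, -5, -3, -2, -1, 0, 1, 2, 3, 5, 6, 7, 8}


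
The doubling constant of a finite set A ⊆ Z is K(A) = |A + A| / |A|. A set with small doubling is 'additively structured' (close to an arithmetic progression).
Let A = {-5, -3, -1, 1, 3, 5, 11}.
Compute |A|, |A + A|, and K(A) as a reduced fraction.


|A| = 7.
Compute A + A by enumerating all 49 pairs.
A + A = {-10, -8, -6, -4, -2, 0, 2, 4, 6, 8, 10, 12, 14, 16, 22}, so |A + A| = 15.
K = |A + A| / |A| = 15/7 (already in lowest terms) ≈ 2.1429.
Reference: AP of size 7 gives K = 13/7 ≈ 1.8571; a fully generic set of size 7 gives K ≈ 4.0000.

|A| = 7, |A + A| = 15, K = 15/7.


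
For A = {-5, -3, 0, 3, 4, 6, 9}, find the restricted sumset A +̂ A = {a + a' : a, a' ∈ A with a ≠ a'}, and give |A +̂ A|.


Restricted sumset: A +̂ A = {a + a' : a ∈ A, a' ∈ A, a ≠ a'}.
Equivalently, take A + A and drop any sum 2a that is achievable ONLY as a + a for a ∈ A (i.e. sums representable only with equal summands).
Enumerate pairs (a, a') with a < a' (symmetric, so each unordered pair gives one sum; this covers all a ≠ a'):
  -5 + -3 = -8
  -5 + 0 = -5
  -5 + 3 = -2
  -5 + 4 = -1
  -5 + 6 = 1
  -5 + 9 = 4
  -3 + 0 = -3
  -3 + 3 = 0
  -3 + 4 = 1
  -3 + 6 = 3
  -3 + 9 = 6
  0 + 3 = 3
  0 + 4 = 4
  0 + 6 = 6
  0 + 9 = 9
  3 + 4 = 7
  3 + 6 = 9
  3 + 9 = 12
  4 + 6 = 10
  4 + 9 = 13
  6 + 9 = 15
Collected distinct sums: {-8, -5, -3, -2, -1, 0, 1, 3, 4, 6, 7, 9, 10, 12, 13, 15}
|A +̂ A| = 16
(Reference bound: |A +̂ A| ≥ 2|A| - 3 for |A| ≥ 2, with |A| = 7 giving ≥ 11.)

|A +̂ A| = 16


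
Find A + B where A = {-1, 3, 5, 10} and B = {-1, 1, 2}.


A + B = {a + b : a ∈ A, b ∈ B}.
Enumerate all |A|·|B| = 4·3 = 12 pairs (a, b) and collect distinct sums.
a = -1: -1+-1=-2, -1+1=0, -1+2=1
a = 3: 3+-1=2, 3+1=4, 3+2=5
a = 5: 5+-1=4, 5+1=6, 5+2=7
a = 10: 10+-1=9, 10+1=11, 10+2=12
Collecting distinct sums: A + B = {-2, 0, 1, 2, 4, 5, 6, 7, 9, 11, 12}
|A + B| = 11

A + B = {-2, 0, 1, 2, 4, 5, 6, 7, 9, 11, 12}


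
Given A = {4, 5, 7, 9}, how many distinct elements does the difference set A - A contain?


A - A = {a - a' : a, a' ∈ A}; |A| = 4.
Bounds: 2|A|-1 ≤ |A - A| ≤ |A|² - |A| + 1, i.e. 7 ≤ |A - A| ≤ 13.
Note: 0 ∈ A - A always (from a - a). The set is symmetric: if d ∈ A - A then -d ∈ A - A.
Enumerate nonzero differences d = a - a' with a > a' (then include -d):
Positive differences: {1, 2, 3, 4, 5}
Full difference set: {0} ∪ (positive diffs) ∪ (negative diffs).
|A - A| = 1 + 2·5 = 11 (matches direct enumeration: 11).

|A - A| = 11


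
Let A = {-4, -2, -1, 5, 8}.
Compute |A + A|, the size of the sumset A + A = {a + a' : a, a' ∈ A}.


A + A = {a + a' : a, a' ∈ A}; |A| = 5.
General bounds: 2|A| - 1 ≤ |A + A| ≤ |A|(|A|+1)/2, i.e. 9 ≤ |A + A| ≤ 15.
Lower bound 2|A|-1 is attained iff A is an arithmetic progression.
Enumerate sums a + a' for a ≤ a' (symmetric, so this suffices):
a = -4: -4+-4=-8, -4+-2=-6, -4+-1=-5, -4+5=1, -4+8=4
a = -2: -2+-2=-4, -2+-1=-3, -2+5=3, -2+8=6
a = -1: -1+-1=-2, -1+5=4, -1+8=7
a = 5: 5+5=10, 5+8=13
a = 8: 8+8=16
Distinct sums: {-8, -6, -5, -4, -3, -2, 1, 3, 4, 6, 7, 10, 13, 16}
|A + A| = 14

|A + A| = 14


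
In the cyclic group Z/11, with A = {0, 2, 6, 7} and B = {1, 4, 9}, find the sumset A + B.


Work in Z/11Z: reduce every sum a + b modulo 11.
Enumerate all 12 pairs:
a = 0: 0+1=1, 0+4=4, 0+9=9
a = 2: 2+1=3, 2+4=6, 2+9=0
a = 6: 6+1=7, 6+4=10, 6+9=4
a = 7: 7+1=8, 7+4=0, 7+9=5
Distinct residues collected: {0, 1, 3, 4, 5, 6, 7, 8, 9, 10}
|A + B| = 10 (out of 11 total residues).

A + B = {0, 1, 3, 4, 5, 6, 7, 8, 9, 10}


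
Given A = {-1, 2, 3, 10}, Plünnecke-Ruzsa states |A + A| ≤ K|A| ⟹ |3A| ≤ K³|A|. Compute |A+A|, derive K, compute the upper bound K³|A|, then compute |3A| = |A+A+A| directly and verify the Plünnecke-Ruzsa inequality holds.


|A| = 4.
Step 1: Compute A + A by enumerating all 16 pairs.
A + A = {-2, 1, 2, 4, 5, 6, 9, 12, 13, 20}, so |A + A| = 10.
Step 2: Doubling constant K = |A + A|/|A| = 10/4 = 10/4 ≈ 2.5000.
Step 3: Plünnecke-Ruzsa gives |3A| ≤ K³·|A| = (2.5000)³ · 4 ≈ 62.5000.
Step 4: Compute 3A = A + A + A directly by enumerating all triples (a,b,c) ∈ A³; |3A| = 19.
Step 5: Check 19 ≤ 62.5000? Yes ✓.

K = 10/4, Plünnecke-Ruzsa bound K³|A| ≈ 62.5000, |3A| = 19, inequality holds.


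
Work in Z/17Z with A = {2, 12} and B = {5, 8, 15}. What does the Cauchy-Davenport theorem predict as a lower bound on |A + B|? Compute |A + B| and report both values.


Cauchy-Davenport: |A + B| ≥ min(p, |A| + |B| - 1) for A, B nonempty in Z/pZ.
|A| = 2, |B| = 3, p = 17.
CD lower bound = min(17, 2 + 3 - 1) = min(17, 4) = 4.
Compute A + B mod 17 directly:
a = 2: 2+5=7, 2+8=10, 2+15=0
a = 12: 12+5=0, 12+8=3, 12+15=10
A + B = {0, 3, 7, 10}, so |A + B| = 4.
Verify: 4 ≥ 4? Yes ✓.

CD lower bound = 4, actual |A + B| = 4.


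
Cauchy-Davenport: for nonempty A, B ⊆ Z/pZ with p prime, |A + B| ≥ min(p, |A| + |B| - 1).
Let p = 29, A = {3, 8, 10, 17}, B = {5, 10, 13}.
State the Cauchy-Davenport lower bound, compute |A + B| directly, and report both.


Cauchy-Davenport: |A + B| ≥ min(p, |A| + |B| - 1) for A, B nonempty in Z/pZ.
|A| = 4, |B| = 3, p = 29.
CD lower bound = min(29, 4 + 3 - 1) = min(29, 6) = 6.
Compute A + B mod 29 directly:
a = 3: 3+5=8, 3+10=13, 3+13=16
a = 8: 8+5=13, 8+10=18, 8+13=21
a = 10: 10+5=15, 10+10=20, 10+13=23
a = 17: 17+5=22, 17+10=27, 17+13=1
A + B = {1, 8, 13, 15, 16, 18, 20, 21, 22, 23, 27}, so |A + B| = 11.
Verify: 11 ≥ 6? Yes ✓.

CD lower bound = 6, actual |A + B| = 11.


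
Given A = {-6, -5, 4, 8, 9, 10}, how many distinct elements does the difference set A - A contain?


A - A = {a - a' : a, a' ∈ A}; |A| = 6.
Bounds: 2|A|-1 ≤ |A - A| ≤ |A|² - |A| + 1, i.e. 11 ≤ |A - A| ≤ 31.
Note: 0 ∈ A - A always (from a - a). The set is symmetric: if d ∈ A - A then -d ∈ A - A.
Enumerate nonzero differences d = a - a' with a > a' (then include -d):
Positive differences: {1, 2, 4, 5, 6, 9, 10, 13, 14, 15, 16}
Full difference set: {0} ∪ (positive diffs) ∪ (negative diffs).
|A - A| = 1 + 2·11 = 23 (matches direct enumeration: 23).

|A - A| = 23


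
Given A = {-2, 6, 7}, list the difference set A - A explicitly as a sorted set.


A - A = {a - a' : a, a' ∈ A}.
Compute a - a' for each ordered pair (a, a'):
a = -2: -2--2=0, -2-6=-8, -2-7=-9
a = 6: 6--2=8, 6-6=0, 6-7=-1
a = 7: 7--2=9, 7-6=1, 7-7=0
Collecting distinct values (and noting 0 appears from a-a):
A - A = {-9, -8, -1, 0, 1, 8, 9}
|A - A| = 7

A - A = {-9, -8, -1, 0, 1, 8, 9}


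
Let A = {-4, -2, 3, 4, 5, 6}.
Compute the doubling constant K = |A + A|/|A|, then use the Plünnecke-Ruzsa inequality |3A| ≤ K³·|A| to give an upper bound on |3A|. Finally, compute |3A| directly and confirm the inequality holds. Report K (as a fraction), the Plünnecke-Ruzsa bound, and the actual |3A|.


|A| = 6.
Step 1: Compute A + A by enumerating all 36 pairs.
A + A = {-8, -6, -4, -1, 0, 1, 2, 3, 4, 6, 7, 8, 9, 10, 11, 12}, so |A + A| = 16.
Step 2: Doubling constant K = |A + A|/|A| = 16/6 = 16/6 ≈ 2.6667.
Step 3: Plünnecke-Ruzsa gives |3A| ≤ K³·|A| = (2.6667)³ · 6 ≈ 113.7778.
Step 4: Compute 3A = A + A + A directly by enumerating all triples (a,b,c) ∈ A³; |3A| = 28.
Step 5: Check 28 ≤ 113.7778? Yes ✓.

K = 16/6, Plünnecke-Ruzsa bound K³|A| ≈ 113.7778, |3A| = 28, inequality holds.


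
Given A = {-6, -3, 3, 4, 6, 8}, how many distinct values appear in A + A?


A + A = {a + a' : a, a' ∈ A}; |A| = 6.
General bounds: 2|A| - 1 ≤ |A + A| ≤ |A|(|A|+1)/2, i.e. 11 ≤ |A + A| ≤ 21.
Lower bound 2|A|-1 is attained iff A is an arithmetic progression.
Enumerate sums a + a' for a ≤ a' (symmetric, so this suffices):
a = -6: -6+-6=-12, -6+-3=-9, -6+3=-3, -6+4=-2, -6+6=0, -6+8=2
a = -3: -3+-3=-6, -3+3=0, -3+4=1, -3+6=3, -3+8=5
a = 3: 3+3=6, 3+4=7, 3+6=9, 3+8=11
a = 4: 4+4=8, 4+6=10, 4+8=12
a = 6: 6+6=12, 6+8=14
a = 8: 8+8=16
Distinct sums: {-12, -9, -6, -3, -2, 0, 1, 2, 3, 5, 6, 7, 8, 9, 10, 11, 12, 14, 16}
|A + A| = 19

|A + A| = 19


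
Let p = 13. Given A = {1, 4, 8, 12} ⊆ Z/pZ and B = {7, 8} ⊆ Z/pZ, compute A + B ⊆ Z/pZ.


Work in Z/13Z: reduce every sum a + b modulo 13.
Enumerate all 8 pairs:
a = 1: 1+7=8, 1+8=9
a = 4: 4+7=11, 4+8=12
a = 8: 8+7=2, 8+8=3
a = 12: 12+7=6, 12+8=7
Distinct residues collected: {2, 3, 6, 7, 8, 9, 11, 12}
|A + B| = 8 (out of 13 total residues).

A + B = {2, 3, 6, 7, 8, 9, 11, 12}


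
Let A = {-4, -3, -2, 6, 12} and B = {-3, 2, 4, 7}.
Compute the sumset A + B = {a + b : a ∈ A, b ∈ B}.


A + B = {a + b : a ∈ A, b ∈ B}.
Enumerate all |A|·|B| = 5·4 = 20 pairs (a, b) and collect distinct sums.
a = -4: -4+-3=-7, -4+2=-2, -4+4=0, -4+7=3
a = -3: -3+-3=-6, -3+2=-1, -3+4=1, -3+7=4
a = -2: -2+-3=-5, -2+2=0, -2+4=2, -2+7=5
a = 6: 6+-3=3, 6+2=8, 6+4=10, 6+7=13
a = 12: 12+-3=9, 12+2=14, 12+4=16, 12+7=19
Collecting distinct sums: A + B = {-7, -6, -5, -2, -1, 0, 1, 2, 3, 4, 5, 8, 9, 10, 13, 14, 16, 19}
|A + B| = 18

A + B = {-7, -6, -5, -2, -1, 0, 1, 2, 3, 4, 5, 8, 9, 10, 13, 14, 16, 19}


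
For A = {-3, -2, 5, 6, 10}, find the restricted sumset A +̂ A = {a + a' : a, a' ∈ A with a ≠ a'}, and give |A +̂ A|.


Restricted sumset: A +̂ A = {a + a' : a ∈ A, a' ∈ A, a ≠ a'}.
Equivalently, take A + A and drop any sum 2a that is achievable ONLY as a + a for a ∈ A (i.e. sums representable only with equal summands).
Enumerate pairs (a, a') with a < a' (symmetric, so each unordered pair gives one sum; this covers all a ≠ a'):
  -3 + -2 = -5
  -3 + 5 = 2
  -3 + 6 = 3
  -3 + 10 = 7
  -2 + 5 = 3
  -2 + 6 = 4
  -2 + 10 = 8
  5 + 6 = 11
  5 + 10 = 15
  6 + 10 = 16
Collected distinct sums: {-5, 2, 3, 4, 7, 8, 11, 15, 16}
|A +̂ A| = 9
(Reference bound: |A +̂ A| ≥ 2|A| - 3 for |A| ≥ 2, with |A| = 5 giving ≥ 7.)

|A +̂ A| = 9


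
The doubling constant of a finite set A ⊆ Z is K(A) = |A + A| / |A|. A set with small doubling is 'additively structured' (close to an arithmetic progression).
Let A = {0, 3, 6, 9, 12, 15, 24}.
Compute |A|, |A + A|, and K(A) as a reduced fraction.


|A| = 7.
Compute A + A by enumerating all 49 pairs.
A + A = {0, 3, 6, 9, 12, 15, 18, 21, 24, 27, 30, 33, 36, 39, 48}, so |A + A| = 15.
K = |A + A| / |A| = 15/7 (already in lowest terms) ≈ 2.1429.
Reference: AP of size 7 gives K = 13/7 ≈ 1.8571; a fully generic set of size 7 gives K ≈ 4.0000.

|A| = 7, |A + A| = 15, K = 15/7.


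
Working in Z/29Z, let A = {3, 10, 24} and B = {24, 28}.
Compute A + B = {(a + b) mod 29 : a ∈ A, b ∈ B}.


Work in Z/29Z: reduce every sum a + b modulo 29.
Enumerate all 6 pairs:
a = 3: 3+24=27, 3+28=2
a = 10: 10+24=5, 10+28=9
a = 24: 24+24=19, 24+28=23
Distinct residues collected: {2, 5, 9, 19, 23, 27}
|A + B| = 6 (out of 29 total residues).

A + B = {2, 5, 9, 19, 23, 27}


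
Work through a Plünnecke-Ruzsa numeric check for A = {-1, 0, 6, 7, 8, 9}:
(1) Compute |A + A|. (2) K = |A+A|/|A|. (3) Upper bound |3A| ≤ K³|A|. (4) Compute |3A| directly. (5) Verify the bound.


|A| = 6.
Step 1: Compute A + A by enumerating all 36 pairs.
A + A = {-2, -1, 0, 5, 6, 7, 8, 9, 12, 13, 14, 15, 16, 17, 18}, so |A + A| = 15.
Step 2: Doubling constant K = |A + A|/|A| = 15/6 = 15/6 ≈ 2.5000.
Step 3: Plünnecke-Ruzsa gives |3A| ≤ K³·|A| = (2.5000)³ · 6 ≈ 93.7500.
Step 4: Compute 3A = A + A + A directly by enumerating all triples (a,b,c) ∈ A³; |3A| = 27.
Step 5: Check 27 ≤ 93.7500? Yes ✓.

K = 15/6, Plünnecke-Ruzsa bound K³|A| ≈ 93.7500, |3A| = 27, inequality holds.


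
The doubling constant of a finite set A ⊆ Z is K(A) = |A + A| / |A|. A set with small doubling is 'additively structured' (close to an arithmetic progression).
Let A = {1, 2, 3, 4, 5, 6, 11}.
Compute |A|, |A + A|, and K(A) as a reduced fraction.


|A| = 7.
Compute A + A by enumerating all 49 pairs.
A + A = {2, 3, 4, 5, 6, 7, 8, 9, 10, 11, 12, 13, 14, 15, 16, 17, 22}, so |A + A| = 17.
K = |A + A| / |A| = 17/7 (already in lowest terms) ≈ 2.4286.
Reference: AP of size 7 gives K = 13/7 ≈ 1.8571; a fully generic set of size 7 gives K ≈ 4.0000.

|A| = 7, |A + A| = 17, K = 17/7.


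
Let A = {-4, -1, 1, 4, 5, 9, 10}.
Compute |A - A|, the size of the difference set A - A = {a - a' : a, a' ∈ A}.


A - A = {a - a' : a, a' ∈ A}; |A| = 7.
Bounds: 2|A|-1 ≤ |A - A| ≤ |A|² - |A| + 1, i.e. 13 ≤ |A - A| ≤ 43.
Note: 0 ∈ A - A always (from a - a). The set is symmetric: if d ∈ A - A then -d ∈ A - A.
Enumerate nonzero differences d = a - a' with a > a' (then include -d):
Positive differences: {1, 2, 3, 4, 5, 6, 8, 9, 10, 11, 13, 14}
Full difference set: {0} ∪ (positive diffs) ∪ (negative diffs).
|A - A| = 1 + 2·12 = 25 (matches direct enumeration: 25).

|A - A| = 25


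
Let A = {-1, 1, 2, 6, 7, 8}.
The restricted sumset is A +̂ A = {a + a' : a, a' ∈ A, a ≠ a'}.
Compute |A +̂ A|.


Restricted sumset: A +̂ A = {a + a' : a ∈ A, a' ∈ A, a ≠ a'}.
Equivalently, take A + A and drop any sum 2a that is achievable ONLY as a + a for a ∈ A (i.e. sums representable only with equal summands).
Enumerate pairs (a, a') with a < a' (symmetric, so each unordered pair gives one sum; this covers all a ≠ a'):
  -1 + 1 = 0
  -1 + 2 = 1
  -1 + 6 = 5
  -1 + 7 = 6
  -1 + 8 = 7
  1 + 2 = 3
  1 + 6 = 7
  1 + 7 = 8
  1 + 8 = 9
  2 + 6 = 8
  2 + 7 = 9
  2 + 8 = 10
  6 + 7 = 13
  6 + 8 = 14
  7 + 8 = 15
Collected distinct sums: {0, 1, 3, 5, 6, 7, 8, 9, 10, 13, 14, 15}
|A +̂ A| = 12
(Reference bound: |A +̂ A| ≥ 2|A| - 3 for |A| ≥ 2, with |A| = 6 giving ≥ 9.)

|A +̂ A| = 12


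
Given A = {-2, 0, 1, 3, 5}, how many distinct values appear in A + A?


A + A = {a + a' : a, a' ∈ A}; |A| = 5.
General bounds: 2|A| - 1 ≤ |A + A| ≤ |A|(|A|+1)/2, i.e. 9 ≤ |A + A| ≤ 15.
Lower bound 2|A|-1 is attained iff A is an arithmetic progression.
Enumerate sums a + a' for a ≤ a' (symmetric, so this suffices):
a = -2: -2+-2=-4, -2+0=-2, -2+1=-1, -2+3=1, -2+5=3
a = 0: 0+0=0, 0+1=1, 0+3=3, 0+5=5
a = 1: 1+1=2, 1+3=4, 1+5=6
a = 3: 3+3=6, 3+5=8
a = 5: 5+5=10
Distinct sums: {-4, -2, -1, 0, 1, 2, 3, 4, 5, 6, 8, 10}
|A + A| = 12

|A + A| = 12


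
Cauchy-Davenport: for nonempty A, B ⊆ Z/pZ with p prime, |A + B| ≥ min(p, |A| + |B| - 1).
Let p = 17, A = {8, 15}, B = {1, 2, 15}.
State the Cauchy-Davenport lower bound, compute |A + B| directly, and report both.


Cauchy-Davenport: |A + B| ≥ min(p, |A| + |B| - 1) for A, B nonempty in Z/pZ.
|A| = 2, |B| = 3, p = 17.
CD lower bound = min(17, 2 + 3 - 1) = min(17, 4) = 4.
Compute A + B mod 17 directly:
a = 8: 8+1=9, 8+2=10, 8+15=6
a = 15: 15+1=16, 15+2=0, 15+15=13
A + B = {0, 6, 9, 10, 13, 16}, so |A + B| = 6.
Verify: 6 ≥ 4? Yes ✓.

CD lower bound = 4, actual |A + B| = 6.


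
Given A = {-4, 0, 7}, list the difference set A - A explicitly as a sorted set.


A - A = {a - a' : a, a' ∈ A}.
Compute a - a' for each ordered pair (a, a'):
a = -4: -4--4=0, -4-0=-4, -4-7=-11
a = 0: 0--4=4, 0-0=0, 0-7=-7
a = 7: 7--4=11, 7-0=7, 7-7=0
Collecting distinct values (and noting 0 appears from a-a):
A - A = {-11, -7, -4, 0, 4, 7, 11}
|A - A| = 7

A - A = {-11, -7, -4, 0, 4, 7, 11}


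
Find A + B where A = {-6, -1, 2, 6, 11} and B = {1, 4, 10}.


A + B = {a + b : a ∈ A, b ∈ B}.
Enumerate all |A|·|B| = 5·3 = 15 pairs (a, b) and collect distinct sums.
a = -6: -6+1=-5, -6+4=-2, -6+10=4
a = -1: -1+1=0, -1+4=3, -1+10=9
a = 2: 2+1=3, 2+4=6, 2+10=12
a = 6: 6+1=7, 6+4=10, 6+10=16
a = 11: 11+1=12, 11+4=15, 11+10=21
Collecting distinct sums: A + B = {-5, -2, 0, 3, 4, 6, 7, 9, 10, 12, 15, 16, 21}
|A + B| = 13

A + B = {-5, -2, 0, 3, 4, 6, 7, 9, 10, 12, 15, 16, 21}


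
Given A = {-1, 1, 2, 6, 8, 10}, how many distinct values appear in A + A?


A + A = {a + a' : a, a' ∈ A}; |A| = 6.
General bounds: 2|A| - 1 ≤ |A + A| ≤ |A|(|A|+1)/2, i.e. 11 ≤ |A + A| ≤ 21.
Lower bound 2|A|-1 is attained iff A is an arithmetic progression.
Enumerate sums a + a' for a ≤ a' (symmetric, so this suffices):
a = -1: -1+-1=-2, -1+1=0, -1+2=1, -1+6=5, -1+8=7, -1+10=9
a = 1: 1+1=2, 1+2=3, 1+6=7, 1+8=9, 1+10=11
a = 2: 2+2=4, 2+6=8, 2+8=10, 2+10=12
a = 6: 6+6=12, 6+8=14, 6+10=16
a = 8: 8+8=16, 8+10=18
a = 10: 10+10=20
Distinct sums: {-2, 0, 1, 2, 3, 4, 5, 7, 8, 9, 10, 11, 12, 14, 16, 18, 20}
|A + A| = 17

|A + A| = 17


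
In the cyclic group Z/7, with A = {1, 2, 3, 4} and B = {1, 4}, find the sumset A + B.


Work in Z/7Z: reduce every sum a + b modulo 7.
Enumerate all 8 pairs:
a = 1: 1+1=2, 1+4=5
a = 2: 2+1=3, 2+4=6
a = 3: 3+1=4, 3+4=0
a = 4: 4+1=5, 4+4=1
Distinct residues collected: {0, 1, 2, 3, 4, 5, 6}
|A + B| = 7 (out of 7 total residues).

A + B = {0, 1, 2, 3, 4, 5, 6}


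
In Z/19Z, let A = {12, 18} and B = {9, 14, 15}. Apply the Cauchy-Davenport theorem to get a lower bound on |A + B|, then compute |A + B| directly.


Cauchy-Davenport: |A + B| ≥ min(p, |A| + |B| - 1) for A, B nonempty in Z/pZ.
|A| = 2, |B| = 3, p = 19.
CD lower bound = min(19, 2 + 3 - 1) = min(19, 4) = 4.
Compute A + B mod 19 directly:
a = 12: 12+9=2, 12+14=7, 12+15=8
a = 18: 18+9=8, 18+14=13, 18+15=14
A + B = {2, 7, 8, 13, 14}, so |A + B| = 5.
Verify: 5 ≥ 4? Yes ✓.

CD lower bound = 4, actual |A + B| = 5.


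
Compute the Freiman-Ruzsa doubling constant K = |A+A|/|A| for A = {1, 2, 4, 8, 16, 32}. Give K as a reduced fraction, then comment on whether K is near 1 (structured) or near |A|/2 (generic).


|A| = 6.
Compute A + A by enumerating all 36 pairs.
A + A = {2, 3, 4, 5, 6, 8, 9, 10, 12, 16, 17, 18, 20, 24, 32, 33, 34, 36, 40, 48, 64}, so |A + A| = 21.
K = |A + A| / |A| = 21/6 = 7/2 ≈ 3.5000.
Reference: AP of size 6 gives K = 11/6 ≈ 1.8333; a fully generic set of size 6 gives K ≈ 3.5000.

|A| = 6, |A + A| = 21, K = 21/6 = 7/2.


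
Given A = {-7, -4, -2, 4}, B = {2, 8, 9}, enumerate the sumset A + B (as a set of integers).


A + B = {a + b : a ∈ A, b ∈ B}.
Enumerate all |A|·|B| = 4·3 = 12 pairs (a, b) and collect distinct sums.
a = -7: -7+2=-5, -7+8=1, -7+9=2
a = -4: -4+2=-2, -4+8=4, -4+9=5
a = -2: -2+2=0, -2+8=6, -2+9=7
a = 4: 4+2=6, 4+8=12, 4+9=13
Collecting distinct sums: A + B = {-5, -2, 0, 1, 2, 4, 5, 6, 7, 12, 13}
|A + B| = 11

A + B = {-5, -2, 0, 1, 2, 4, 5, 6, 7, 12, 13}


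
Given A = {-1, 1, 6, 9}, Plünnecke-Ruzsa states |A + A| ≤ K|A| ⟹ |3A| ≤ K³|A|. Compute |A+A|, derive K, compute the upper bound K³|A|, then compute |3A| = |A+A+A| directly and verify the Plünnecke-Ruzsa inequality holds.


|A| = 4.
Step 1: Compute A + A by enumerating all 16 pairs.
A + A = {-2, 0, 2, 5, 7, 8, 10, 12, 15, 18}, so |A + A| = 10.
Step 2: Doubling constant K = |A + A|/|A| = 10/4 = 10/4 ≈ 2.5000.
Step 3: Plünnecke-Ruzsa gives |3A| ≤ K³·|A| = (2.5000)³ · 4 ≈ 62.5000.
Step 4: Compute 3A = A + A + A directly by enumerating all triples (a,b,c) ∈ A³; |3A| = 19.
Step 5: Check 19 ≤ 62.5000? Yes ✓.

K = 10/4, Plünnecke-Ruzsa bound K³|A| ≈ 62.5000, |3A| = 19, inequality holds.


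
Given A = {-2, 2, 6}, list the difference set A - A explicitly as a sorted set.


A - A = {a - a' : a, a' ∈ A}.
Compute a - a' for each ordered pair (a, a'):
a = -2: -2--2=0, -2-2=-4, -2-6=-8
a = 2: 2--2=4, 2-2=0, 2-6=-4
a = 6: 6--2=8, 6-2=4, 6-6=0
Collecting distinct values (and noting 0 appears from a-a):
A - A = {-8, -4, 0, 4, 8}
|A - A| = 5

A - A = {-8, -4, 0, 4, 8}


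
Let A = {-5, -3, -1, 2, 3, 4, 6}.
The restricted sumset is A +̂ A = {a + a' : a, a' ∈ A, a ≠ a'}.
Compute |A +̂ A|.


Restricted sumset: A +̂ A = {a + a' : a ∈ A, a' ∈ A, a ≠ a'}.
Equivalently, take A + A and drop any sum 2a that is achievable ONLY as a + a for a ∈ A (i.e. sums representable only with equal summands).
Enumerate pairs (a, a') with a < a' (symmetric, so each unordered pair gives one sum; this covers all a ≠ a'):
  -5 + -3 = -8
  -5 + -1 = -6
  -5 + 2 = -3
  -5 + 3 = -2
  -5 + 4 = -1
  -5 + 6 = 1
  -3 + -1 = -4
  -3 + 2 = -1
  -3 + 3 = 0
  -3 + 4 = 1
  -3 + 6 = 3
  -1 + 2 = 1
  -1 + 3 = 2
  -1 + 4 = 3
  -1 + 6 = 5
  2 + 3 = 5
  2 + 4 = 6
  2 + 6 = 8
  3 + 4 = 7
  3 + 6 = 9
  4 + 6 = 10
Collected distinct sums: {-8, -6, -4, -3, -2, -1, 0, 1, 2, 3, 5, 6, 7, 8, 9, 10}
|A +̂ A| = 16
(Reference bound: |A +̂ A| ≥ 2|A| - 3 for |A| ≥ 2, with |A| = 7 giving ≥ 11.)

|A +̂ A| = 16


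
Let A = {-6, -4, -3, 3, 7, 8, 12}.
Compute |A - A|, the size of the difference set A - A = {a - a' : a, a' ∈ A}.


A - A = {a - a' : a, a' ∈ A}; |A| = 7.
Bounds: 2|A|-1 ≤ |A - A| ≤ |A|² - |A| + 1, i.e. 13 ≤ |A - A| ≤ 43.
Note: 0 ∈ A - A always (from a - a). The set is symmetric: if d ∈ A - A then -d ∈ A - A.
Enumerate nonzero differences d = a - a' with a > a' (then include -d):
Positive differences: {1, 2, 3, 4, 5, 6, 7, 9, 10, 11, 12, 13, 14, 15, 16, 18}
Full difference set: {0} ∪ (positive diffs) ∪ (negative diffs).
|A - A| = 1 + 2·16 = 33 (matches direct enumeration: 33).

|A - A| = 33


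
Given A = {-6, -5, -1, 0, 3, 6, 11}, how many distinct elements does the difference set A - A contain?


A - A = {a - a' : a, a' ∈ A}; |A| = 7.
Bounds: 2|A|-1 ≤ |A - A| ≤ |A|² - |A| + 1, i.e. 13 ≤ |A - A| ≤ 43.
Note: 0 ∈ A - A always (from a - a). The set is symmetric: if d ∈ A - A then -d ∈ A - A.
Enumerate nonzero differences d = a - a' with a > a' (then include -d):
Positive differences: {1, 3, 4, 5, 6, 7, 8, 9, 11, 12, 16, 17}
Full difference set: {0} ∪ (positive diffs) ∪ (negative diffs).
|A - A| = 1 + 2·12 = 25 (matches direct enumeration: 25).

|A - A| = 25


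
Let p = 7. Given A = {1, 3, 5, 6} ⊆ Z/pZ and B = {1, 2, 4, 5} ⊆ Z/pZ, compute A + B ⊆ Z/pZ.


Work in Z/7Z: reduce every sum a + b modulo 7.
Enumerate all 16 pairs:
a = 1: 1+1=2, 1+2=3, 1+4=5, 1+5=6
a = 3: 3+1=4, 3+2=5, 3+4=0, 3+5=1
a = 5: 5+1=6, 5+2=0, 5+4=2, 5+5=3
a = 6: 6+1=0, 6+2=1, 6+4=3, 6+5=4
Distinct residues collected: {0, 1, 2, 3, 4, 5, 6}
|A + B| = 7 (out of 7 total residues).

A + B = {0, 1, 2, 3, 4, 5, 6}


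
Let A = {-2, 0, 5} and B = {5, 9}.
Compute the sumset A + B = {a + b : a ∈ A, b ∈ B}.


A + B = {a + b : a ∈ A, b ∈ B}.
Enumerate all |A|·|B| = 3·2 = 6 pairs (a, b) and collect distinct sums.
a = -2: -2+5=3, -2+9=7
a = 0: 0+5=5, 0+9=9
a = 5: 5+5=10, 5+9=14
Collecting distinct sums: A + B = {3, 5, 7, 9, 10, 14}
|A + B| = 6

A + B = {3, 5, 7, 9, 10, 14}


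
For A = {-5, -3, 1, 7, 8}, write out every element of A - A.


A - A = {a - a' : a, a' ∈ A}.
Compute a - a' for each ordered pair (a, a'):
a = -5: -5--5=0, -5--3=-2, -5-1=-6, -5-7=-12, -5-8=-13
a = -3: -3--5=2, -3--3=0, -3-1=-4, -3-7=-10, -3-8=-11
a = 1: 1--5=6, 1--3=4, 1-1=0, 1-7=-6, 1-8=-7
a = 7: 7--5=12, 7--3=10, 7-1=6, 7-7=0, 7-8=-1
a = 8: 8--5=13, 8--3=11, 8-1=7, 8-7=1, 8-8=0
Collecting distinct values (and noting 0 appears from a-a):
A - A = {-13, -12, -11, -10, -7, -6, -4, -2, -1, 0, 1, 2, 4, 6, 7, 10, 11, 12, 13}
|A - A| = 19

A - A = {-13, -12, -11, -10, -7, -6, -4, -2, -1, 0, 1, 2, 4, 6, 7, 10, 11, 12, 13}


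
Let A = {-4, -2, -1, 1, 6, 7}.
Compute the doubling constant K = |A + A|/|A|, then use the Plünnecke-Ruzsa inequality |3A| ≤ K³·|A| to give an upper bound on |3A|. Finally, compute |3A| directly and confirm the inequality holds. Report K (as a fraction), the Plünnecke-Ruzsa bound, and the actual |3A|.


|A| = 6.
Step 1: Compute A + A by enumerating all 36 pairs.
A + A = {-8, -6, -5, -4, -3, -2, -1, 0, 2, 3, 4, 5, 6, 7, 8, 12, 13, 14}, so |A + A| = 18.
Step 2: Doubling constant K = |A + A|/|A| = 18/6 = 18/6 ≈ 3.0000.
Step 3: Plünnecke-Ruzsa gives |3A| ≤ K³·|A| = (3.0000)³ · 6 ≈ 162.0000.
Step 4: Compute 3A = A + A + A directly by enumerating all triples (a,b,c) ∈ A³; |3A| = 31.
Step 5: Check 31 ≤ 162.0000? Yes ✓.

K = 18/6, Plünnecke-Ruzsa bound K³|A| ≈ 162.0000, |3A| = 31, inequality holds.


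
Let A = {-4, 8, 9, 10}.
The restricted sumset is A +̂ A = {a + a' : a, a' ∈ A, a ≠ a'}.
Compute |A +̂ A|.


Restricted sumset: A +̂ A = {a + a' : a ∈ A, a' ∈ A, a ≠ a'}.
Equivalently, take A + A and drop any sum 2a that is achievable ONLY as a + a for a ∈ A (i.e. sums representable only with equal summands).
Enumerate pairs (a, a') with a < a' (symmetric, so each unordered pair gives one sum; this covers all a ≠ a'):
  -4 + 8 = 4
  -4 + 9 = 5
  -4 + 10 = 6
  8 + 9 = 17
  8 + 10 = 18
  9 + 10 = 19
Collected distinct sums: {4, 5, 6, 17, 18, 19}
|A +̂ A| = 6
(Reference bound: |A +̂ A| ≥ 2|A| - 3 for |A| ≥ 2, with |A| = 4 giving ≥ 5.)

|A +̂ A| = 6


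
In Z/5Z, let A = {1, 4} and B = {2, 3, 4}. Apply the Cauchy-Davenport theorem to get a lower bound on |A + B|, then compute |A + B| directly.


Cauchy-Davenport: |A + B| ≥ min(p, |A| + |B| - 1) for A, B nonempty in Z/pZ.
|A| = 2, |B| = 3, p = 5.
CD lower bound = min(5, 2 + 3 - 1) = min(5, 4) = 4.
Compute A + B mod 5 directly:
a = 1: 1+2=3, 1+3=4, 1+4=0
a = 4: 4+2=1, 4+3=2, 4+4=3
A + B = {0, 1, 2, 3, 4}, so |A + B| = 5.
Verify: 5 ≥ 4? Yes ✓.

CD lower bound = 4, actual |A + B| = 5.


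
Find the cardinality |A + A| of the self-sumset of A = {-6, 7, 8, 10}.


A + A = {a + a' : a, a' ∈ A}; |A| = 4.
General bounds: 2|A| - 1 ≤ |A + A| ≤ |A|(|A|+1)/2, i.e. 7 ≤ |A + A| ≤ 10.
Lower bound 2|A|-1 is attained iff A is an arithmetic progression.
Enumerate sums a + a' for a ≤ a' (symmetric, so this suffices):
a = -6: -6+-6=-12, -6+7=1, -6+8=2, -6+10=4
a = 7: 7+7=14, 7+8=15, 7+10=17
a = 8: 8+8=16, 8+10=18
a = 10: 10+10=20
Distinct sums: {-12, 1, 2, 4, 14, 15, 16, 17, 18, 20}
|A + A| = 10

|A + A| = 10


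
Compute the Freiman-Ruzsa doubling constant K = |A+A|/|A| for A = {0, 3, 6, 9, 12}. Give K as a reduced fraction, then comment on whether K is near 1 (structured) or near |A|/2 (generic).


|A| = 5.
Compute A + A by enumerating all 25 pairs.
A + A = {0, 3, 6, 9, 12, 15, 18, 21, 24}, so |A + A| = 9.
K = |A + A| / |A| = 9/5 (already in lowest terms) ≈ 1.8000.
Reference: AP of size 5 gives K = 9/5 ≈ 1.8000; a fully generic set of size 5 gives K ≈ 3.0000.

|A| = 5, |A + A| = 9, K = 9/5.


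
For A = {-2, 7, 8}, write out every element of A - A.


A - A = {a - a' : a, a' ∈ A}.
Compute a - a' for each ordered pair (a, a'):
a = -2: -2--2=0, -2-7=-9, -2-8=-10
a = 7: 7--2=9, 7-7=0, 7-8=-1
a = 8: 8--2=10, 8-7=1, 8-8=0
Collecting distinct values (and noting 0 appears from a-a):
A - A = {-10, -9, -1, 0, 1, 9, 10}
|A - A| = 7

A - A = {-10, -9, -1, 0, 1, 9, 10}


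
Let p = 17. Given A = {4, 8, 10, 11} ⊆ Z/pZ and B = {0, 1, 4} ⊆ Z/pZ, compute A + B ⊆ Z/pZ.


Work in Z/17Z: reduce every sum a + b modulo 17.
Enumerate all 12 pairs:
a = 4: 4+0=4, 4+1=5, 4+4=8
a = 8: 8+0=8, 8+1=9, 8+4=12
a = 10: 10+0=10, 10+1=11, 10+4=14
a = 11: 11+0=11, 11+1=12, 11+4=15
Distinct residues collected: {4, 5, 8, 9, 10, 11, 12, 14, 15}
|A + B| = 9 (out of 17 total residues).

A + B = {4, 5, 8, 9, 10, 11, 12, 14, 15}


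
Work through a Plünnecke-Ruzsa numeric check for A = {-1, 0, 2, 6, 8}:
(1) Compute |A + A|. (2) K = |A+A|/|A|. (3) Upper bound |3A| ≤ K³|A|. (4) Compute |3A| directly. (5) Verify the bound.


|A| = 5.
Step 1: Compute A + A by enumerating all 25 pairs.
A + A = {-2, -1, 0, 1, 2, 4, 5, 6, 7, 8, 10, 12, 14, 16}, so |A + A| = 14.
Step 2: Doubling constant K = |A + A|/|A| = 14/5 = 14/5 ≈ 2.8000.
Step 3: Plünnecke-Ruzsa gives |3A| ≤ K³·|A| = (2.8000)³ · 5 ≈ 109.7600.
Step 4: Compute 3A = A + A + A directly by enumerating all triples (a,b,c) ∈ A³; |3A| = 24.
Step 5: Check 24 ≤ 109.7600? Yes ✓.

K = 14/5, Plünnecke-Ruzsa bound K³|A| ≈ 109.7600, |3A| = 24, inequality holds.


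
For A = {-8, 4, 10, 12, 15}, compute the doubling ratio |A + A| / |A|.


|A| = 5.
Compute A + A by enumerating all 25 pairs.
A + A = {-16, -4, 2, 4, 7, 8, 14, 16, 19, 20, 22, 24, 25, 27, 30}, so |A + A| = 15.
K = |A + A| / |A| = 15/5 = 3/1 ≈ 3.0000.
Reference: AP of size 5 gives K = 9/5 ≈ 1.8000; a fully generic set of size 5 gives K ≈ 3.0000.

|A| = 5, |A + A| = 15, K = 15/5 = 3/1.


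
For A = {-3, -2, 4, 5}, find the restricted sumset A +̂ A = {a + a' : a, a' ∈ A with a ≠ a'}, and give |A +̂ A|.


Restricted sumset: A +̂ A = {a + a' : a ∈ A, a' ∈ A, a ≠ a'}.
Equivalently, take A + A and drop any sum 2a that is achievable ONLY as a + a for a ∈ A (i.e. sums representable only with equal summands).
Enumerate pairs (a, a') with a < a' (symmetric, so each unordered pair gives one sum; this covers all a ≠ a'):
  -3 + -2 = -5
  -3 + 4 = 1
  -3 + 5 = 2
  -2 + 4 = 2
  -2 + 5 = 3
  4 + 5 = 9
Collected distinct sums: {-5, 1, 2, 3, 9}
|A +̂ A| = 5
(Reference bound: |A +̂ A| ≥ 2|A| - 3 for |A| ≥ 2, with |A| = 4 giving ≥ 5.)

|A +̂ A| = 5


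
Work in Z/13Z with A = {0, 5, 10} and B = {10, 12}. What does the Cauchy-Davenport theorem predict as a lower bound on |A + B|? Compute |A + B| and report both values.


Cauchy-Davenport: |A + B| ≥ min(p, |A| + |B| - 1) for A, B nonempty in Z/pZ.
|A| = 3, |B| = 2, p = 13.
CD lower bound = min(13, 3 + 2 - 1) = min(13, 4) = 4.
Compute A + B mod 13 directly:
a = 0: 0+10=10, 0+12=12
a = 5: 5+10=2, 5+12=4
a = 10: 10+10=7, 10+12=9
A + B = {2, 4, 7, 9, 10, 12}, so |A + B| = 6.
Verify: 6 ≥ 4? Yes ✓.

CD lower bound = 4, actual |A + B| = 6.


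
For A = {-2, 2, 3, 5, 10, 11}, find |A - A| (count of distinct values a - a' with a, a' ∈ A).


A - A = {a - a' : a, a' ∈ A}; |A| = 6.
Bounds: 2|A|-1 ≤ |A - A| ≤ |A|² - |A| + 1, i.e. 11 ≤ |A - A| ≤ 31.
Note: 0 ∈ A - A always (from a - a). The set is symmetric: if d ∈ A - A then -d ∈ A - A.
Enumerate nonzero differences d = a - a' with a > a' (then include -d):
Positive differences: {1, 2, 3, 4, 5, 6, 7, 8, 9, 12, 13}
Full difference set: {0} ∪ (positive diffs) ∪ (negative diffs).
|A - A| = 1 + 2·11 = 23 (matches direct enumeration: 23).

|A - A| = 23


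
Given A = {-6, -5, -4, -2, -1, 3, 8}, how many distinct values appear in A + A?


A + A = {a + a' : a, a' ∈ A}; |A| = 7.
General bounds: 2|A| - 1 ≤ |A + A| ≤ |A|(|A|+1)/2, i.e. 13 ≤ |A + A| ≤ 28.
Lower bound 2|A|-1 is attained iff A is an arithmetic progression.
Enumerate sums a + a' for a ≤ a' (symmetric, so this suffices):
a = -6: -6+-6=-12, -6+-5=-11, -6+-4=-10, -6+-2=-8, -6+-1=-7, -6+3=-3, -6+8=2
a = -5: -5+-5=-10, -5+-4=-9, -5+-2=-7, -5+-1=-6, -5+3=-2, -5+8=3
a = -4: -4+-4=-8, -4+-2=-6, -4+-1=-5, -4+3=-1, -4+8=4
a = -2: -2+-2=-4, -2+-1=-3, -2+3=1, -2+8=6
a = -1: -1+-1=-2, -1+3=2, -1+8=7
a = 3: 3+3=6, 3+8=11
a = 8: 8+8=16
Distinct sums: {-12, -11, -10, -9, -8, -7, -6, -5, -4, -3, -2, -1, 1, 2, 3, 4, 6, 7, 11, 16}
|A + A| = 20

|A + A| = 20


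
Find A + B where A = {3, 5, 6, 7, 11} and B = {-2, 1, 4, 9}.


A + B = {a + b : a ∈ A, b ∈ B}.
Enumerate all |A|·|B| = 5·4 = 20 pairs (a, b) and collect distinct sums.
a = 3: 3+-2=1, 3+1=4, 3+4=7, 3+9=12
a = 5: 5+-2=3, 5+1=6, 5+4=9, 5+9=14
a = 6: 6+-2=4, 6+1=7, 6+4=10, 6+9=15
a = 7: 7+-2=5, 7+1=8, 7+4=11, 7+9=16
a = 11: 11+-2=9, 11+1=12, 11+4=15, 11+9=20
Collecting distinct sums: A + B = {1, 3, 4, 5, 6, 7, 8, 9, 10, 11, 12, 14, 15, 16, 20}
|A + B| = 15

A + B = {1, 3, 4, 5, 6, 7, 8, 9, 10, 11, 12, 14, 15, 16, 20}


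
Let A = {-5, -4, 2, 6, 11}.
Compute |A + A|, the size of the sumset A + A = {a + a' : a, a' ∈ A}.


A + A = {a + a' : a, a' ∈ A}; |A| = 5.
General bounds: 2|A| - 1 ≤ |A + A| ≤ |A|(|A|+1)/2, i.e. 9 ≤ |A + A| ≤ 15.
Lower bound 2|A|-1 is attained iff A is an arithmetic progression.
Enumerate sums a + a' for a ≤ a' (symmetric, so this suffices):
a = -5: -5+-5=-10, -5+-4=-9, -5+2=-3, -5+6=1, -5+11=6
a = -4: -4+-4=-8, -4+2=-2, -4+6=2, -4+11=7
a = 2: 2+2=4, 2+6=8, 2+11=13
a = 6: 6+6=12, 6+11=17
a = 11: 11+11=22
Distinct sums: {-10, -9, -8, -3, -2, 1, 2, 4, 6, 7, 8, 12, 13, 17, 22}
|A + A| = 15

|A + A| = 15


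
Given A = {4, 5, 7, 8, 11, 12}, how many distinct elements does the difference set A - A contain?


A - A = {a - a' : a, a' ∈ A}; |A| = 6.
Bounds: 2|A|-1 ≤ |A - A| ≤ |A|² - |A| + 1, i.e. 11 ≤ |A - A| ≤ 31.
Note: 0 ∈ A - A always (from a - a). The set is symmetric: if d ∈ A - A then -d ∈ A - A.
Enumerate nonzero differences d = a - a' with a > a' (then include -d):
Positive differences: {1, 2, 3, 4, 5, 6, 7, 8}
Full difference set: {0} ∪ (positive diffs) ∪ (negative diffs).
|A - A| = 1 + 2·8 = 17 (matches direct enumeration: 17).

|A - A| = 17


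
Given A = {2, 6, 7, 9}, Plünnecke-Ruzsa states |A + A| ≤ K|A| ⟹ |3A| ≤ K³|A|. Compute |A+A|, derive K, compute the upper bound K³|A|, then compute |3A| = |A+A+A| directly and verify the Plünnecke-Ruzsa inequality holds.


|A| = 4.
Step 1: Compute A + A by enumerating all 16 pairs.
A + A = {4, 8, 9, 11, 12, 13, 14, 15, 16, 18}, so |A + A| = 10.
Step 2: Doubling constant K = |A + A|/|A| = 10/4 = 10/4 ≈ 2.5000.
Step 3: Plünnecke-Ruzsa gives |3A| ≤ K³·|A| = (2.5000)³ · 4 ≈ 62.5000.
Step 4: Compute 3A = A + A + A directly by enumerating all triples (a,b,c) ∈ A³; |3A| = 17.
Step 5: Check 17 ≤ 62.5000? Yes ✓.

K = 10/4, Plünnecke-Ruzsa bound K³|A| ≈ 62.5000, |3A| = 17, inequality holds.
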